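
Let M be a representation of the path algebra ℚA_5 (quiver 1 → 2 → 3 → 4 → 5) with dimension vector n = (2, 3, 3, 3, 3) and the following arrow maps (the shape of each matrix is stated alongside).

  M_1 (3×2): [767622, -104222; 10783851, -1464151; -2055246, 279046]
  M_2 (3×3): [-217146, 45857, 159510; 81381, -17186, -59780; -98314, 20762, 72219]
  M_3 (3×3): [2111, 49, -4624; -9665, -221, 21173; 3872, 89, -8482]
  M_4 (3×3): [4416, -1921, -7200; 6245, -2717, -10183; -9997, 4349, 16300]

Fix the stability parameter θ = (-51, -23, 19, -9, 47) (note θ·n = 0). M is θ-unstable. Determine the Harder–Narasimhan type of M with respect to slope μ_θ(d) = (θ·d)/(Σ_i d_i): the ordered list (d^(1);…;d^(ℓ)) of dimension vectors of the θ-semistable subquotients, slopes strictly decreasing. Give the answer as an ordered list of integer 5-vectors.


Interval decomposition of M: I[1,1], I[1,5], I[2,5]^2.
HN type (ℓ=4): μ^(1)=47; μ^(2)=5; μ^(3)=-23; μ^(4)=-51

((0, 0, 0, 0, 3); (0, 0, 3, 3, 0); (0, 3, 0, 0, 0); (2, 0, 0, 0, 0))


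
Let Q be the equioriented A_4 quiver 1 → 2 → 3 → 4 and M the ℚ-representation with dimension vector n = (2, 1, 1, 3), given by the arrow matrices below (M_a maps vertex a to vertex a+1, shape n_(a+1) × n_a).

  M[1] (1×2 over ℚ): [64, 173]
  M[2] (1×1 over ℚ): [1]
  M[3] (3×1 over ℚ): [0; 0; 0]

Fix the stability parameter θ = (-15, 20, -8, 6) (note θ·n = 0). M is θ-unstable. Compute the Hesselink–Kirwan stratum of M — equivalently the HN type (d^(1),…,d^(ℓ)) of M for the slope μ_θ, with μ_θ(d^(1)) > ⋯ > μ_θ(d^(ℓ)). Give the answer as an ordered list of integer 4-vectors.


Interval decomposition of M: I[1,1], I[1,3], I[4,4]^3.
HN type (ℓ=2): μ^(1)=6; μ^(2)=-15

((0, 1, 1, 3); (2, 0, 0, 0))


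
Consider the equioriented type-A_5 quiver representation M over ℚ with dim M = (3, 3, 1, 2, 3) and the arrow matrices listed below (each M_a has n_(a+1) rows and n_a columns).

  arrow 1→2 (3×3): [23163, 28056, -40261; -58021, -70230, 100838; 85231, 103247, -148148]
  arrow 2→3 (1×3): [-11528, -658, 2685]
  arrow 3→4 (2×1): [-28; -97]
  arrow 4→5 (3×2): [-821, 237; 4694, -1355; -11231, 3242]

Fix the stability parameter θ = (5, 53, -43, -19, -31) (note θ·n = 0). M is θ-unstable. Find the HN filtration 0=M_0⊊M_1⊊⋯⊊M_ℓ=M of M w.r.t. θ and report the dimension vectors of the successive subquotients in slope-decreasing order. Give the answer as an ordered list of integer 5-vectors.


Barcode: M ≅ I[1,2]^2, I[1,5], I[4,5], I[5,5]. HN layers by μ_θ (5 steps, strictly decreasing):
  μ^(1)=53; μ^(2)=5; μ^(3)=-7; μ^(4)=-25; μ^(5)=-31

((0, 2, 0, 0, 0); (2, 0, 0, 0, 0); (1, 1, 1, 1, 1); (0, 0, 0, 1, 1); (0, 0, 0, 0, 1))


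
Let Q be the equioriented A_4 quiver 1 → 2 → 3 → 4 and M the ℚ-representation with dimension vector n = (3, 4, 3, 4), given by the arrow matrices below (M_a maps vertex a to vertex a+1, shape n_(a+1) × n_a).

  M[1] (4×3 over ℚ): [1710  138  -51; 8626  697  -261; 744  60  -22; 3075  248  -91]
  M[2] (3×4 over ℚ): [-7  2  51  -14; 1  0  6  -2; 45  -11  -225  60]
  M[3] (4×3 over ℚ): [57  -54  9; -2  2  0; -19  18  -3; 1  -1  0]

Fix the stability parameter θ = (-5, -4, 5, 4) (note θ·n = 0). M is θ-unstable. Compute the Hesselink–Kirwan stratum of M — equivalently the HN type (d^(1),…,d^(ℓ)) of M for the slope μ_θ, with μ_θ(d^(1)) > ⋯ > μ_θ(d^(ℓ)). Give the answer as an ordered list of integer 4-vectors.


Via rank(M_{q-1}∘⋯∘M_p): M ≅ I[1,2], I[1,4]^2, I[2,3], I[4,4]^2.
μ_θ-semistable layers: μ^(1)=5; μ^(2)=9/2; μ^(3)=4; μ^(4)=-4; μ^(5)=-5

((0, 0, 1, 0); (0, 0, 2, 2); (0, 0, 0, 2); (0, 4, 0, 0); (3, 0, 0, 0))


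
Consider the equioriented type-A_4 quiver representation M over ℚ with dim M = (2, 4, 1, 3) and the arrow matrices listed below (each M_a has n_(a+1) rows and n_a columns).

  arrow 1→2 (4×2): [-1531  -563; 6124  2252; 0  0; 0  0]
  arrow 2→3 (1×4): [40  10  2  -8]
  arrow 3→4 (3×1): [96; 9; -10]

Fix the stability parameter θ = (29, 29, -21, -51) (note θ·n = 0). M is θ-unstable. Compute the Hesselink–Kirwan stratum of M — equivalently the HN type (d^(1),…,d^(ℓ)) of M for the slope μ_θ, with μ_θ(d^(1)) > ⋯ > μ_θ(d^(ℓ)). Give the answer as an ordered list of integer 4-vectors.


Barcode: M ≅ I[1,1], I[1,2], I[2,2]^2, I[2,4], I[4,4]^2. HN layers by μ_θ (3 steps, strictly decreasing):
  μ^(1)=29; μ^(2)=-43/3; μ^(3)=-51

((2, 3, 0, 0); (0, 1, 1, 1); (0, 0, 0, 2))


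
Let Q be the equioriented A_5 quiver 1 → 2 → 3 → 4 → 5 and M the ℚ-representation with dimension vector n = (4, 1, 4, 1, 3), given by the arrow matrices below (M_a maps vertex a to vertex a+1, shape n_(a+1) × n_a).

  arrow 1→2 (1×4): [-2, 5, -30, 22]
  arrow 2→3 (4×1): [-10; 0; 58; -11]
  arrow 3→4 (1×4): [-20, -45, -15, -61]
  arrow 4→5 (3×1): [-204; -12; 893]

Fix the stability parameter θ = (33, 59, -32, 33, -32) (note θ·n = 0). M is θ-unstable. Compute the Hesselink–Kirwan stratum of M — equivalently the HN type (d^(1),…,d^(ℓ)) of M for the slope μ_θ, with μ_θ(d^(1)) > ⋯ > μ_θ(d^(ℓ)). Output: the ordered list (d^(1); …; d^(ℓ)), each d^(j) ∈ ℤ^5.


Via rank(M_{q-1}∘⋯∘M_p): M ≅ I[1,1]^3, I[1,5], I[3,3]^3, I[5,5]^2.
μ_θ-semistable layers: μ^(1)=33; μ^(2)=61/5; μ^(3)=-32

((3, 0, 0, 0, 0); (1, 1, 1, 1, 1); (0, 0, 3, 0, 2))


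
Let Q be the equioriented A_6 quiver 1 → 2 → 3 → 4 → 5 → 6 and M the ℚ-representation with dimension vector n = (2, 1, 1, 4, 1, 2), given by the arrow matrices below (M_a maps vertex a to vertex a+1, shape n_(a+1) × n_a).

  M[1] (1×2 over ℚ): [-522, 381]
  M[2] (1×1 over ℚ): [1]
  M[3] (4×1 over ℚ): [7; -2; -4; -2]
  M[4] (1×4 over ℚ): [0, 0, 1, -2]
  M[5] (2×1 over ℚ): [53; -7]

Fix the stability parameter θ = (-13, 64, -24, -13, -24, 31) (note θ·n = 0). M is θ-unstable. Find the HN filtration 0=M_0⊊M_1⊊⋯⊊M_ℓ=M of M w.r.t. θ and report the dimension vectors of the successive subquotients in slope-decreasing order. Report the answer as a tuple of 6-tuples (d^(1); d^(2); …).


Via rank(M_{q-1}∘⋯∘M_p): M ≅ I[1,1], I[1,4], I[4,4]^2, I[4,6], I[6,6].
μ_θ-semistable layers: μ^(1)=31; μ^(2)=9; μ^(3)=-13; μ^(4)=-37/2

((0, 0, 0, 0, 0, 2); (0, 1, 1, 1, 0, 0); (2, 0, 0, 2, 0, 0); (0, 0, 0, 1, 1, 0))


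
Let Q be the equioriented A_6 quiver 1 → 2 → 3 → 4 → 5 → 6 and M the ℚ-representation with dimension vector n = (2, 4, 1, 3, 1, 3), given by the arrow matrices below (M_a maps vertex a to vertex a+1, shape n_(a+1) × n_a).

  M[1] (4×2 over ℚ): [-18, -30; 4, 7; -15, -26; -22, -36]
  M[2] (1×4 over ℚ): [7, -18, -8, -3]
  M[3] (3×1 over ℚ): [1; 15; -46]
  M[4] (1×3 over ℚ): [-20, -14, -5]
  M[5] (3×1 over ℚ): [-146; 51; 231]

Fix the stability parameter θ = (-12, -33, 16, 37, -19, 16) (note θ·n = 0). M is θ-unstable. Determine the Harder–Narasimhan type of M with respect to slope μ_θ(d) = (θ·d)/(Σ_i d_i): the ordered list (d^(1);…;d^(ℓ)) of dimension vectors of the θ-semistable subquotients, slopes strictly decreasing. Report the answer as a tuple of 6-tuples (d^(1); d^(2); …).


Interval decomposition of M: I[1,2], I[1,4], I[2,2]^2, I[4,4], I[4,6], I[6,6]^2.
HN type (ℓ=5): μ^(1)=37; μ^(2)=16; μ^(3)=9; μ^(4)=-45/2; μ^(5)=-33

((0, 0, 0, 2, 0, 0); (0, 0, 1, 0, 0, 3); (0, 0, 0, 1, 1, 0); (2, 2, 0, 0, 0, 0); (0, 2, 0, 0, 0, 0))


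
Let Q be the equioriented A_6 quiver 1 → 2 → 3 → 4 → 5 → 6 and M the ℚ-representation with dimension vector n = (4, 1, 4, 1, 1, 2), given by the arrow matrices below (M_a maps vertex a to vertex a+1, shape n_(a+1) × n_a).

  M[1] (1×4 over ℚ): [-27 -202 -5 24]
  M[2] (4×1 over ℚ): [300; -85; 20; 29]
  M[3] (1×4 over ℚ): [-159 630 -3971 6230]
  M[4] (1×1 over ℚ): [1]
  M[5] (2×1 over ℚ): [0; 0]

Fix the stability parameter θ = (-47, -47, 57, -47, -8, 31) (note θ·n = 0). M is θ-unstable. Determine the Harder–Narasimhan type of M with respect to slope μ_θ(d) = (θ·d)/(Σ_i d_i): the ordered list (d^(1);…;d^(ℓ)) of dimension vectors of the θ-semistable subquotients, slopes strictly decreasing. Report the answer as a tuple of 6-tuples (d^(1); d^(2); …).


Interval decomposition of M: I[1,1]^3, I[1,3], I[3,3]^2, I[3,5], I[6,6]^2.
HN type (ℓ=4): μ^(1)=57; μ^(2)=31; μ^(3)=2/3; μ^(4)=-47

((0, 0, 3, 0, 0, 0); (0, 0, 0, 0, 0, 2); (0, 0, 1, 1, 1, 0); (4, 1, 0, 0, 0, 0))


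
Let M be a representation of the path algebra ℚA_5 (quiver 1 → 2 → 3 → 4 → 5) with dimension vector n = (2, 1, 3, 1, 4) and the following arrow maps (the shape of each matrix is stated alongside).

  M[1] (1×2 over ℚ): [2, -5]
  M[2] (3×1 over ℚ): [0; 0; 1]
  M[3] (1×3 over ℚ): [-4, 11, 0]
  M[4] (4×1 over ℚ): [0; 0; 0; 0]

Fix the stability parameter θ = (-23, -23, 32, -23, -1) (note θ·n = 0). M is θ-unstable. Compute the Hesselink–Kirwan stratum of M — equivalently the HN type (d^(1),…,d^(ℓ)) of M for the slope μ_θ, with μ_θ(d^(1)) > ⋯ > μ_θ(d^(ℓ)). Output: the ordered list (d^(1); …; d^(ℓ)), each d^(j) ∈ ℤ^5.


Barcode: M ≅ I[1,1], I[1,3], I[3,3], I[3,4], I[5,5]^4. HN layers by μ_θ (4 steps, strictly decreasing):
  μ^(1)=32; μ^(2)=9/2; μ^(3)=-1; μ^(4)=-23

((0, 0, 2, 0, 0); (0, 0, 1, 1, 0); (0, 0, 0, 0, 4); (2, 1, 0, 0, 0))


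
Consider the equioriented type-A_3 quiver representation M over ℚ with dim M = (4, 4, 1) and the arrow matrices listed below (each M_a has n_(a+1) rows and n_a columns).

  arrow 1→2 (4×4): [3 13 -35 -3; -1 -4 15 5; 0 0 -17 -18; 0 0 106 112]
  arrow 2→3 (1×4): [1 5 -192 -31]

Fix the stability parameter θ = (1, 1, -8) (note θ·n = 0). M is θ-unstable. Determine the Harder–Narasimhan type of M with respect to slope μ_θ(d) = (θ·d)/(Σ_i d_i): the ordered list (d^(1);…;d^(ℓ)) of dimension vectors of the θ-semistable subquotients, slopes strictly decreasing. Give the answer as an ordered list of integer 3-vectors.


Barcode: M ≅ I[1,2]^3, I[1,3]. HN layers by μ_θ (2 steps, strictly decreasing):
  μ^(1)=1; μ^(2)=-2

((3, 3, 0); (1, 1, 1))


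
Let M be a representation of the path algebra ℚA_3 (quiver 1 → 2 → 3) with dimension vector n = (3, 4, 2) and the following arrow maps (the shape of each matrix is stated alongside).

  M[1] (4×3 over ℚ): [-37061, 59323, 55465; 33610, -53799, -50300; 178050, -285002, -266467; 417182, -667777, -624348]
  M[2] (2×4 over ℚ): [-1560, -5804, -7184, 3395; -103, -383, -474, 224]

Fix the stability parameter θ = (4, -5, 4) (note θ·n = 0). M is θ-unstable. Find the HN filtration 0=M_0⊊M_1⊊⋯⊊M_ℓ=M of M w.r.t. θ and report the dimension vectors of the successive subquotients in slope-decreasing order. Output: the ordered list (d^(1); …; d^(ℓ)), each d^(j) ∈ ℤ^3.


Interval decomposition of M: I[1,2], I[1,3]^2, I[2,2].
HN type (ℓ=3): μ^(1)=4; μ^(2)=-1/2; μ^(3)=-5

((0, 0, 2); (3, 3, 0); (0, 1, 0))


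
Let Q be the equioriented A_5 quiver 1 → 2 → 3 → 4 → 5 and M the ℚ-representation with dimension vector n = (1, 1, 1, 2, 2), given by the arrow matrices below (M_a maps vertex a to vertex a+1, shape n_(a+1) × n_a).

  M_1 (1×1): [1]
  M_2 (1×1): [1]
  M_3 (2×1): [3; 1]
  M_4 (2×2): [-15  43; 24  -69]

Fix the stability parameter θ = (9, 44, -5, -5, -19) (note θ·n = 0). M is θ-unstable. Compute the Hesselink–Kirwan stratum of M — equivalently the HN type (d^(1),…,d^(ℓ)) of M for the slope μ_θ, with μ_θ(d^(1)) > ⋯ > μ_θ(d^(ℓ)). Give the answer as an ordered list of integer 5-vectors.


Interval decomposition of M: I[1,5], I[4,5].
HN type (ℓ=2): μ^(1)=24/5; μ^(2)=-12

((1, 1, 1, 1, 1); (0, 0, 0, 1, 1))


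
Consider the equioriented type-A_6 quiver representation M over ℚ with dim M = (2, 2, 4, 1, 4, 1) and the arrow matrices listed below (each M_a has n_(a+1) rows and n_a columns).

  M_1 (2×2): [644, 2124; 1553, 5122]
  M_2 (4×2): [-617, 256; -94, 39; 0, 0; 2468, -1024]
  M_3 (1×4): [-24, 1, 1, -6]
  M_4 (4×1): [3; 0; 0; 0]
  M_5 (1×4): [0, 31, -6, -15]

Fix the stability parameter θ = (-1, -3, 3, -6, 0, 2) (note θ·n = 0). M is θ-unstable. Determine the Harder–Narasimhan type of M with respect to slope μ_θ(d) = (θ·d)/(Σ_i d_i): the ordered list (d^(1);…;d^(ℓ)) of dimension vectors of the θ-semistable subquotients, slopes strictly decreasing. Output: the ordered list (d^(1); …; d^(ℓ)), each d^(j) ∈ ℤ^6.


Barcode: M ≅ I[1,3], I[1,5], I[3,3]^2, I[5,5]^2, I[5,6]. HN layers by μ_θ (5 steps, strictly decreasing):
  μ^(1)=3; μ^(2)=2; μ^(3)=0; μ^(4)=-3/2; μ^(5)=-2

((0, 0, 3, 0, 0, 0); (0, 0, 0, 0, 0, 1); (0, 0, 0, 0, 4, 0); (0, 0, 1, 1, 0, 0); (2, 2, 0, 0, 0, 0))


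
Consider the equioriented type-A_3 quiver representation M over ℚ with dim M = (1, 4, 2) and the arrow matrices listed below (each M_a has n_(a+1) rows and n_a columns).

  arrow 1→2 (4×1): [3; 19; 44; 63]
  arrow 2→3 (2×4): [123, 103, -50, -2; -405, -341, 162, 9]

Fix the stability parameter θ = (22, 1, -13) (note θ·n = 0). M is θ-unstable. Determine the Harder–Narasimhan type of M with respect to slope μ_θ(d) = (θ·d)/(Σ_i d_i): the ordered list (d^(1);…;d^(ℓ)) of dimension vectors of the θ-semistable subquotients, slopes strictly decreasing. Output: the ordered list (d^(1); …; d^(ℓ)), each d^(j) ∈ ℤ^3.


Barcode: M ≅ I[1,3], I[2,2]^2, I[2,3]. HN layers by μ_θ (3 steps, strictly decreasing):
  μ^(1)=10/3; μ^(2)=1; μ^(3)=-6

((1, 1, 1); (0, 2, 0); (0, 1, 1))


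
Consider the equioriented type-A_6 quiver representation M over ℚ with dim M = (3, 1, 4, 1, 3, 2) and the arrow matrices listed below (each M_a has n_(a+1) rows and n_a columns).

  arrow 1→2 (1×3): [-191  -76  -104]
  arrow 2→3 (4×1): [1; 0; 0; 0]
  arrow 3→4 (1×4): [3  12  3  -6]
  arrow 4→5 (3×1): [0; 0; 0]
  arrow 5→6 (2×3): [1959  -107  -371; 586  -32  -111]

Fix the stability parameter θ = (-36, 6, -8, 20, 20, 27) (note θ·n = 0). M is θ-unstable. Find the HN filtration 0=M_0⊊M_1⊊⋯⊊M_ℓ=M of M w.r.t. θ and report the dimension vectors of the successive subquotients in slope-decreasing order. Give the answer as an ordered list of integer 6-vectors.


Via rank(M_{q-1}∘⋯∘M_p): M ≅ I[1,1]^2, I[1,4], I[3,3]^3, I[5,5], I[5,6]^2.
μ_θ-semistable layers: μ^(1)=27; μ^(2)=20; μ^(3)=-1; μ^(4)=-8; μ^(5)=-36

((0, 0, 0, 0, 0, 2); (0, 0, 0, 1, 3, 0); (0, 1, 1, 0, 0, 0); (0, 0, 3, 0, 0, 0); (3, 0, 0, 0, 0, 0))


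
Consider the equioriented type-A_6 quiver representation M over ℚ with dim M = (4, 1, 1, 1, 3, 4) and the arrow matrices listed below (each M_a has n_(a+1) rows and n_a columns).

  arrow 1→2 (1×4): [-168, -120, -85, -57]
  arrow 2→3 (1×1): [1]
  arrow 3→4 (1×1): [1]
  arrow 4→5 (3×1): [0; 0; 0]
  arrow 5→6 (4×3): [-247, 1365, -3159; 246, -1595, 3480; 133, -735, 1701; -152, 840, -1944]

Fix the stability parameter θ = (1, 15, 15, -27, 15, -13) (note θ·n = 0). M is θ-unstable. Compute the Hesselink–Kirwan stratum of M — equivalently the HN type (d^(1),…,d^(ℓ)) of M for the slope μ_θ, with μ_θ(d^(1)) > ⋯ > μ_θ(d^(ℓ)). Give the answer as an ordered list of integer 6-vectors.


Interval decomposition of M: I[1,1]^3, I[1,4], I[5,5], I[5,6]^2, I[6,6]^2.
HN type (ℓ=3): μ^(1)=15; μ^(2)=1; μ^(3)=-13

((0, 0, 0, 0, 1, 0); (4, 1, 1, 1, 2, 2); (0, 0, 0, 0, 0, 2))


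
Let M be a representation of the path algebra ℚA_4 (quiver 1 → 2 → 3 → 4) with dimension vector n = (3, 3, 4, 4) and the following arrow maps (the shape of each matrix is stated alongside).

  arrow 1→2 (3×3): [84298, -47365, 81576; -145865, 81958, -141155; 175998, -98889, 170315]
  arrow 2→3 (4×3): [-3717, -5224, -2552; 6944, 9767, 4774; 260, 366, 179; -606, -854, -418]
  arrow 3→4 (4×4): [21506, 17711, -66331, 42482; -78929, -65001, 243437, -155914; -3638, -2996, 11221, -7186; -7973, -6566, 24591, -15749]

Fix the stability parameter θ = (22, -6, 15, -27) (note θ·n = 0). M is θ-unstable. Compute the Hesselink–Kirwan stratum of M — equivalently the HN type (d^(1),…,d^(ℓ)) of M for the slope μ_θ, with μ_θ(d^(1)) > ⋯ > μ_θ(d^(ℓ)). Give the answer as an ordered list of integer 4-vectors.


Interval decomposition of M: I[1,4]^3, I[3,4].
HN type (ℓ=2): μ^(1)=1; μ^(2)=-6

((3, 3, 3, 3); (0, 0, 1, 1))


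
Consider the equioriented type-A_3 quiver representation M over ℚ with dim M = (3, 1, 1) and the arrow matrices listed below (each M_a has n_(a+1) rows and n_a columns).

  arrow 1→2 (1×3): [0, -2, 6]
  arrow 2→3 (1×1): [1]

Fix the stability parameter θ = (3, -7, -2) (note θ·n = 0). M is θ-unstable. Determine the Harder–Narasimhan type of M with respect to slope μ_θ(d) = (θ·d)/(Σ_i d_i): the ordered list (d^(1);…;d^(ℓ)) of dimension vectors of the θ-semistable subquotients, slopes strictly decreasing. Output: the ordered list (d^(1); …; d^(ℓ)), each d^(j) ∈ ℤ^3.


Interval decomposition of M: I[1,1]^2, I[1,3].
HN type (ℓ=2): μ^(1)=3; μ^(2)=-2

((2, 0, 0); (1, 1, 1))


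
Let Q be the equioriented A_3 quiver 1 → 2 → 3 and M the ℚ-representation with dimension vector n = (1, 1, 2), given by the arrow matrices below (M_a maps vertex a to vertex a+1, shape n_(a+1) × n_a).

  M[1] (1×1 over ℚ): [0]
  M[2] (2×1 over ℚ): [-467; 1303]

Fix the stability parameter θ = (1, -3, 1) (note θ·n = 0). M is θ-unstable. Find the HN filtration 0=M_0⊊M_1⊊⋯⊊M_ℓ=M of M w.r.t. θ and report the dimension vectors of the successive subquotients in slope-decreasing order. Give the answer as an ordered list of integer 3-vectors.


Barcode: M ≅ I[1,1], I[2,3], I[3,3]. HN layers by μ_θ (2 steps, strictly decreasing):
  μ^(1)=1; μ^(2)=-3

((1, 0, 2); (0, 1, 0))


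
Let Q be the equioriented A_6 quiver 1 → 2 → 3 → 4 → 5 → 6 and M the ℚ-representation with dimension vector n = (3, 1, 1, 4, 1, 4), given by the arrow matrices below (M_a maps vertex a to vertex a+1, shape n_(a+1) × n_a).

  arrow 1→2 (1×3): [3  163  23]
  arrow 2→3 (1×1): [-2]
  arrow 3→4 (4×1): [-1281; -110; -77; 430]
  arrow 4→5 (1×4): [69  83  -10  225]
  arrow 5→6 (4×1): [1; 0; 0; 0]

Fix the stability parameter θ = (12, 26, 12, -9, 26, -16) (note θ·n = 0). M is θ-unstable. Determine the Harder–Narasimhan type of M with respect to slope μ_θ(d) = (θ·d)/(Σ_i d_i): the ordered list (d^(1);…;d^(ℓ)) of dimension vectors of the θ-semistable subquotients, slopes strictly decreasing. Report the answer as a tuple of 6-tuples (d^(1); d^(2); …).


Interval decomposition of M: I[1,1]^2, I[1,6], I[4,4]^3, I[6,6]^3.
HN type (ℓ=4): μ^(1)=12; μ^(2)=17/2; μ^(3)=-9; μ^(4)=-16

((2, 0, 0, 0, 0, 0); (1, 1, 1, 1, 1, 1); (0, 0, 0, 3, 0, 0); (0, 0, 0, 0, 0, 3))


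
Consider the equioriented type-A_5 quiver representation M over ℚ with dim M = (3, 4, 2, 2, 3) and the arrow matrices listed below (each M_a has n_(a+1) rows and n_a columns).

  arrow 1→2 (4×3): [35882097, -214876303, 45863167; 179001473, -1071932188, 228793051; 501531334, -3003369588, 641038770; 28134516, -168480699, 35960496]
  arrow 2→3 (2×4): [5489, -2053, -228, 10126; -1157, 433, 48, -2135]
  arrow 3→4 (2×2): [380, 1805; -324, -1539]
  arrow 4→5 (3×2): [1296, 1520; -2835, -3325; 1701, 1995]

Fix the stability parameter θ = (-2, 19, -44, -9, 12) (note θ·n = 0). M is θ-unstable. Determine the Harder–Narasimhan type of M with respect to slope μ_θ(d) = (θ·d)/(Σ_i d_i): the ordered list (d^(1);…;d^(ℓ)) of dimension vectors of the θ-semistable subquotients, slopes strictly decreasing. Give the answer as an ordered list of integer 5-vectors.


Interval decomposition of M: I[1,1], I[1,2], I[1,3], I[2,2], I[2,4], I[4,5], I[5,5]^2.
HN type (ℓ=5): μ^(1)=19; μ^(2)=12; μ^(3)=-2; μ^(4)=-9; μ^(5)=-25/2

((0, 2, 0, 0, 0); (0, 0, 0, 0, 3); (2, 0, 0, 0, 0); (1, 1, 1, 2, 0); (0, 1, 1, 0, 0))


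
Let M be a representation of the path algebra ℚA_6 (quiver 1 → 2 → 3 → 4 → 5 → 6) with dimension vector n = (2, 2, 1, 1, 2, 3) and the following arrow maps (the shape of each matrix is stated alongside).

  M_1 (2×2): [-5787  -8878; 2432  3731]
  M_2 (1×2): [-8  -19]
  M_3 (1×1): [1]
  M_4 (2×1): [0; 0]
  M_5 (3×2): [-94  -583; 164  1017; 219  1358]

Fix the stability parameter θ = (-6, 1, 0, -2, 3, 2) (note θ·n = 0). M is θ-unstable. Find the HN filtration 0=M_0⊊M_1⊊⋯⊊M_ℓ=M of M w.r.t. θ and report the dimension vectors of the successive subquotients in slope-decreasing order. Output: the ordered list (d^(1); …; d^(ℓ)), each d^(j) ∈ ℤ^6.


Interval decomposition of M: I[1,2], I[1,4], I[5,6]^2, I[6,6].
HN type (ℓ=5): μ^(1)=5/2; μ^(2)=2; μ^(3)=1; μ^(4)=-1/3; μ^(5)=-6

((0, 0, 0, 0, 2, 2); (0, 0, 0, 0, 0, 1); (0, 1, 0, 0, 0, 0); (0, 1, 1, 1, 0, 0); (2, 0, 0, 0, 0, 0))


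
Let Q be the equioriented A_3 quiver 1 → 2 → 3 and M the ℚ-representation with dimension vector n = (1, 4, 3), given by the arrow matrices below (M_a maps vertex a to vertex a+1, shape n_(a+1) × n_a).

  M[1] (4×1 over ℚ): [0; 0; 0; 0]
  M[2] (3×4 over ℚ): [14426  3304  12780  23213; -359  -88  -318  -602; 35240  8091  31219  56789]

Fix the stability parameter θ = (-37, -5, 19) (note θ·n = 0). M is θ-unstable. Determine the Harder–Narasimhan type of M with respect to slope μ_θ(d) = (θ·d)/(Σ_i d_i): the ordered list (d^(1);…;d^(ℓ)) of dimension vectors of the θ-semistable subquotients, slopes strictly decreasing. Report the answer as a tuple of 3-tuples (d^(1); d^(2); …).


Via rank(M_{q-1}∘⋯∘M_p): M ≅ I[1,1], I[2,2], I[2,3]^3.
μ_θ-semistable layers: μ^(1)=19; μ^(2)=-5; μ^(3)=-37

((0, 0, 3); (0, 4, 0); (1, 0, 0))


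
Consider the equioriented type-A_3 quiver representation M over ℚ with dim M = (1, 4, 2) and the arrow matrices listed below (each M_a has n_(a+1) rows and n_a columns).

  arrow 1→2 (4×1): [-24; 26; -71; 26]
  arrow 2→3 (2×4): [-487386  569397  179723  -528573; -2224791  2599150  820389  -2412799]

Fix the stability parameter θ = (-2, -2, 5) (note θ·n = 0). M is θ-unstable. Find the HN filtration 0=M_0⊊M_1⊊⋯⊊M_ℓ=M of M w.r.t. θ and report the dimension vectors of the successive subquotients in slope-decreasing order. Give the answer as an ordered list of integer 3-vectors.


Interval decomposition of M: I[1,3], I[2,2]^2, I[2,3].
HN type (ℓ=2): μ^(1)=5; μ^(2)=-2

((0, 0, 2); (1, 4, 0))


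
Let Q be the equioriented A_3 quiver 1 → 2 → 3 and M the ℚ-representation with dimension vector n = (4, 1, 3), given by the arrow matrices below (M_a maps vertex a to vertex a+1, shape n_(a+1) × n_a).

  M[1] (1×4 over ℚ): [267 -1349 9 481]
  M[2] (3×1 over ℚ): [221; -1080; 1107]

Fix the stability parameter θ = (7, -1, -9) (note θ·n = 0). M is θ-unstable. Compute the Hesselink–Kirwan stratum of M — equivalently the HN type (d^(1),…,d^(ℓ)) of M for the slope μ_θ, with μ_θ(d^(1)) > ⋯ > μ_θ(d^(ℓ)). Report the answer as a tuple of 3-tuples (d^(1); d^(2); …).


Barcode: M ≅ I[1,1]^3, I[1,3], I[3,3]^2. HN layers by μ_θ (3 steps, strictly decreasing):
  μ^(1)=7; μ^(2)=-1; μ^(3)=-9

((3, 0, 0); (1, 1, 1); (0, 0, 2))


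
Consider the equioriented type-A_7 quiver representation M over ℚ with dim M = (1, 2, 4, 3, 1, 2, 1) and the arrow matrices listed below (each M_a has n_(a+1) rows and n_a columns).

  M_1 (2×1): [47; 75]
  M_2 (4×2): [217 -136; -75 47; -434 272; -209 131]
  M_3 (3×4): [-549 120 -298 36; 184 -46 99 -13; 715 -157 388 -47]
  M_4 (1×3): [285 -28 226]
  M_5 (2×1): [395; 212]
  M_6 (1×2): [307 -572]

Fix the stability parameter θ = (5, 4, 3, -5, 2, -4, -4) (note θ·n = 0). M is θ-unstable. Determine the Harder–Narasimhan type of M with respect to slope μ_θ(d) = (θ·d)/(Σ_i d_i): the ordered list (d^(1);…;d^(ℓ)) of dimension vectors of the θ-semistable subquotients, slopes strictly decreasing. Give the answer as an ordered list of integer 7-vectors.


Barcode: M ≅ I[1,7], I[2,4], I[3,3], I[3,4], I[6,6]. HN layers by μ_θ (5 steps, strictly decreasing):
  μ^(1)=3; μ^(2)=2/3; μ^(3)=1/7; μ^(4)=-1; μ^(5)=-4

((0, 0, 1, 0, 0, 0, 0); (0, 1, 1, 1, 0, 0, 0); (1, 1, 1, 1, 1, 1, 1); (0, 0, 1, 1, 0, 0, 0); (0, 0, 0, 0, 0, 1, 0))


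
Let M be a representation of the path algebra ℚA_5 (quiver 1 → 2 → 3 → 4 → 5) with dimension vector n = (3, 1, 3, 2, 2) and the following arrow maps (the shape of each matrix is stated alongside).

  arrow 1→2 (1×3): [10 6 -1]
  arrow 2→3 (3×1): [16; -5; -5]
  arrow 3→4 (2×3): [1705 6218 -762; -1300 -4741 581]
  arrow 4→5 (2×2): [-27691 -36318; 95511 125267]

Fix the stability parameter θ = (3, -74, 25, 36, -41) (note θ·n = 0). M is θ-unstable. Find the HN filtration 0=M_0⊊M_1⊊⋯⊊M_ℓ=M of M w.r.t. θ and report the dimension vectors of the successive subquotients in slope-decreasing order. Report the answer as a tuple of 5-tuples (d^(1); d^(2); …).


Barcode: M ≅ I[1,1]^2, I[1,3], I[3,5]^2. HN layers by μ_θ (4 steps, strictly decreasing):
  μ^(1)=25; μ^(2)=20/3; μ^(3)=3; μ^(4)=-71/2

((0, 0, 1, 0, 0); (0, 0, 2, 2, 2); (2, 0, 0, 0, 0); (1, 1, 0, 0, 0))


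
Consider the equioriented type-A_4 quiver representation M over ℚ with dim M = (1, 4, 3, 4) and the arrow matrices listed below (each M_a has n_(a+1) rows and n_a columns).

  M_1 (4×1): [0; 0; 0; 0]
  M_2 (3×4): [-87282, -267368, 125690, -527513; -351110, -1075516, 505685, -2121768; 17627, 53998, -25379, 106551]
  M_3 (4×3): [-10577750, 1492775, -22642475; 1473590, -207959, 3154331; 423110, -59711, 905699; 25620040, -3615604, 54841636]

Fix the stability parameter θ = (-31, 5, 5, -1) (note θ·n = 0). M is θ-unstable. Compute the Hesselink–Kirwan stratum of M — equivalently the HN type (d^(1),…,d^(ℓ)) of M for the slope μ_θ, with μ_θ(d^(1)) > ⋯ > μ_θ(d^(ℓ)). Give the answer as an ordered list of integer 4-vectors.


Via rank(M_{q-1}∘⋯∘M_p): M ≅ I[1,1], I[2,2], I[2,3]^2, I[2,4], I[4,4]^3.
μ_θ-semistable layers: μ^(1)=5; μ^(2)=3; μ^(3)=-1; μ^(4)=-31

((0, 3, 2, 0); (0, 1, 1, 1); (0, 0, 0, 3); (1, 0, 0, 0))


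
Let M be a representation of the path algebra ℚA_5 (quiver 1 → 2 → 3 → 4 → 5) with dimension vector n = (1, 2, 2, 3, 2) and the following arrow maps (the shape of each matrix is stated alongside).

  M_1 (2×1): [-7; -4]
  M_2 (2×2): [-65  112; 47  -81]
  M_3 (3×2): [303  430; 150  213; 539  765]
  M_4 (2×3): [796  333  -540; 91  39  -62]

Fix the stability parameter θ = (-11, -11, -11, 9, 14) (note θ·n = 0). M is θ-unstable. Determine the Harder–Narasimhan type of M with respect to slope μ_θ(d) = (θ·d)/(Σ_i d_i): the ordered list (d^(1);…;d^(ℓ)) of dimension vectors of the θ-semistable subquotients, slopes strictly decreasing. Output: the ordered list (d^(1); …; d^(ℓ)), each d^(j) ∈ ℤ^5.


Barcode: M ≅ I[1,5], I[2,5], I[4,4]. HN layers by μ_θ (3 steps, strictly decreasing):
  μ^(1)=14; μ^(2)=9; μ^(3)=-11

((0, 0, 0, 0, 2); (0, 0, 0, 3, 0); (1, 2, 2, 0, 0))


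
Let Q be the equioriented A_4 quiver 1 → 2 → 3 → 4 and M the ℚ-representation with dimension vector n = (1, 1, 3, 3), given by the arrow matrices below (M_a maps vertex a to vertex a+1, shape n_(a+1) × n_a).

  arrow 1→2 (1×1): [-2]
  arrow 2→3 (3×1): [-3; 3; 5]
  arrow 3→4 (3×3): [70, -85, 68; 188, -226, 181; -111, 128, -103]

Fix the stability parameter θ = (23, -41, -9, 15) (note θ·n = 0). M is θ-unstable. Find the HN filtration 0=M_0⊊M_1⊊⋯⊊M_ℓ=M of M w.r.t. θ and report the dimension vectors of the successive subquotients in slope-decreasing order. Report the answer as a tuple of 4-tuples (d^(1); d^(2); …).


Interval decomposition of M: I[1,4], I[3,4]^2.
HN type (ℓ=2): μ^(1)=15; μ^(2)=-9

((0, 0, 0, 3); (1, 1, 3, 0))


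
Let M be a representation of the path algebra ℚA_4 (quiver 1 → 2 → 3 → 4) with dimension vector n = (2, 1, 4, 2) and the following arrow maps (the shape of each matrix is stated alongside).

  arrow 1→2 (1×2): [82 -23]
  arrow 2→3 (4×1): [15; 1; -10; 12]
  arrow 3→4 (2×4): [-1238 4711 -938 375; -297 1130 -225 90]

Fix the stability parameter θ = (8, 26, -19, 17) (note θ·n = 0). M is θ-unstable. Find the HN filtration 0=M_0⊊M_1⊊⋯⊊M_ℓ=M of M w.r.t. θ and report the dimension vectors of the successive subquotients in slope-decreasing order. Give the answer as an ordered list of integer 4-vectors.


Via rank(M_{q-1}∘⋯∘M_p): M ≅ I[1,1], I[1,4], I[3,3]^2, I[3,4].
μ_θ-semistable layers: μ^(1)=17; μ^(2)=8; μ^(3)=5; μ^(4)=-19

((0, 0, 0, 2); (1, 0, 0, 0); (1, 1, 1, 0); (0, 0, 3, 0))


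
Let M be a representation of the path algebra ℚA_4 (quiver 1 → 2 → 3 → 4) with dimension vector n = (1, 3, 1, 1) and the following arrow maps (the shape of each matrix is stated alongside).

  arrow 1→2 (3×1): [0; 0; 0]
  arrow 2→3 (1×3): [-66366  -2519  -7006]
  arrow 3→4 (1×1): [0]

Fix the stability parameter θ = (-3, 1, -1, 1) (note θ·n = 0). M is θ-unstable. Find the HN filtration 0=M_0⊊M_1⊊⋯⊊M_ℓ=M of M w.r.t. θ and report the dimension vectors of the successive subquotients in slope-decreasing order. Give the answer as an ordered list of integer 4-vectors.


Barcode: M ≅ I[1,1], I[2,2]^2, I[2,3], I[4,4]. HN layers by μ_θ (3 steps, strictly decreasing):
  μ^(1)=1; μ^(2)=0; μ^(3)=-3

((0, 2, 0, 1); (0, 1, 1, 0); (1, 0, 0, 0))


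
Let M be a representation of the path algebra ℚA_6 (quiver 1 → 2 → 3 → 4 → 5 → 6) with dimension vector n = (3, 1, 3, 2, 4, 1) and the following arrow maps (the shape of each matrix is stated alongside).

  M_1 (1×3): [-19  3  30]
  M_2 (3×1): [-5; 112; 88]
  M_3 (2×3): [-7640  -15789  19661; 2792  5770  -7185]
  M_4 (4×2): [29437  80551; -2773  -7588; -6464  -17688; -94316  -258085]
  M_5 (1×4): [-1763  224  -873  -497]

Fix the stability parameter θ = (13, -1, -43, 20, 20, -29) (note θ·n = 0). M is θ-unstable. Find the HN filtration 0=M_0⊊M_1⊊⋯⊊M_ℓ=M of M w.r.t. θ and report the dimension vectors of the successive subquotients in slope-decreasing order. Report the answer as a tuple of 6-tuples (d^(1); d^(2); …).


Via rank(M_{q-1}∘⋯∘M_p): M ≅ I[1,1]^2, I[1,3], I[3,5], I[3,6], I[5,5]^2.
μ_θ-semistable layers: μ^(1)=20; μ^(2)=13; μ^(3)=11/3; μ^(4)=-31/3; μ^(5)=-43

((0, 0, 0, 1, 3, 0); (2, 0, 0, 0, 0, 0); (0, 0, 0, 1, 1, 1); (1, 1, 1, 0, 0, 0); (0, 0, 2, 0, 0, 0))


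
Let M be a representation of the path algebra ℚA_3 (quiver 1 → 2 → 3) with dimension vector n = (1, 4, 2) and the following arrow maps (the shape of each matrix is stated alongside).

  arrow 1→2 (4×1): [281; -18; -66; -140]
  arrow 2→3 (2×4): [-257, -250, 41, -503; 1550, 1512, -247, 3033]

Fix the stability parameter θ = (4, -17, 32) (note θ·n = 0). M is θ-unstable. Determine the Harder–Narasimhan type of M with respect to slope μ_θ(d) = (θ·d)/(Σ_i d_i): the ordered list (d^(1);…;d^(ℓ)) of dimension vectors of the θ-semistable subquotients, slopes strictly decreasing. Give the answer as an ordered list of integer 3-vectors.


Via rank(M_{q-1}∘⋯∘M_p): M ≅ I[1,3], I[2,2]^2, I[2,3].
μ_θ-semistable layers: μ^(1)=32; μ^(2)=-13/2; μ^(3)=-17

((0, 0, 2); (1, 1, 0); (0, 3, 0))


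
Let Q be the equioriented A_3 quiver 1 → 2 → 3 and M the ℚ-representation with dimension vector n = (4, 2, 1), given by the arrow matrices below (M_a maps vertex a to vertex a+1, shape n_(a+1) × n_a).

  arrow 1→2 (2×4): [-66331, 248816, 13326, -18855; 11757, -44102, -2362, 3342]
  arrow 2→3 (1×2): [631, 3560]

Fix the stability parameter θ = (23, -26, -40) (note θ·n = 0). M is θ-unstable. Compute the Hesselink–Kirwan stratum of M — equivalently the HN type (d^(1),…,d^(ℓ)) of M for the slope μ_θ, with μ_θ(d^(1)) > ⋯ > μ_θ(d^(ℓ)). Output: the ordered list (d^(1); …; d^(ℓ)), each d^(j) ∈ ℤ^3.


Barcode: M ≅ I[1,1]^2, I[1,2], I[1,3]. HN layers by μ_θ (3 steps, strictly decreasing):
  μ^(1)=23; μ^(2)=-3/2; μ^(3)=-43/3

((2, 0, 0); (1, 1, 0); (1, 1, 1))


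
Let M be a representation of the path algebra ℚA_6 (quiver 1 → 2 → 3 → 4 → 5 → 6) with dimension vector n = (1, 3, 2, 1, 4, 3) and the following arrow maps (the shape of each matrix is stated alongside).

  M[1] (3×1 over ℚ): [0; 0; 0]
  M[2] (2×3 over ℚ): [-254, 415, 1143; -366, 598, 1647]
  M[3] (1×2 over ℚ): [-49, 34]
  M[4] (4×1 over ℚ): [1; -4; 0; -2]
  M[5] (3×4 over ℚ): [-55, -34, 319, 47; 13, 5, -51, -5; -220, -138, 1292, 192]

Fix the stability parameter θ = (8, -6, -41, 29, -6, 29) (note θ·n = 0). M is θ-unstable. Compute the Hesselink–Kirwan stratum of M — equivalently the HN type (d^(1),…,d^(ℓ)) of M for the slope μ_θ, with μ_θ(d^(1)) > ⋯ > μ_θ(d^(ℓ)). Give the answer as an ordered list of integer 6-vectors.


Interval decomposition of M: I[1,1], I[2,2], I[2,3], I[2,6], I[5,5], I[5,6]^2.
HN type (ℓ=5): μ^(1)=29; μ^(2)=23/2; μ^(3)=8; μ^(4)=-6; μ^(5)=-47/2

((0, 0, 0, 0, 0, 3); (0, 0, 0, 1, 1, 0); (1, 0, 0, 0, 0, 0); (0, 1, 0, 0, 3, 0); (0, 2, 2, 0, 0, 0))


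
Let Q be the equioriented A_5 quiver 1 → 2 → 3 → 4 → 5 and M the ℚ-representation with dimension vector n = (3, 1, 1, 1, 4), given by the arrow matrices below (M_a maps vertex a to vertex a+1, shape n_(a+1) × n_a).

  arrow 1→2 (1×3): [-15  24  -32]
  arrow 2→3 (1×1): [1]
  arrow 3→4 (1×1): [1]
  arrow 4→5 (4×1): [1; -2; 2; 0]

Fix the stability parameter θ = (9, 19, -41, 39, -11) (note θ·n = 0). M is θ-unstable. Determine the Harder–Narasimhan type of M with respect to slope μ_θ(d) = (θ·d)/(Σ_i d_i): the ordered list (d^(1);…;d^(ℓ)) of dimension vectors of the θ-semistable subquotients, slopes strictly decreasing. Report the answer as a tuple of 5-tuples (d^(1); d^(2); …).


Interval decomposition of M: I[1,1]^2, I[1,5], I[5,5]^3.
HN type (ℓ=4): μ^(1)=14; μ^(2)=9; μ^(3)=-13/3; μ^(4)=-11

((0, 0, 0, 1, 1); (2, 0, 0, 0, 0); (1, 1, 1, 0, 0); (0, 0, 0, 0, 3))


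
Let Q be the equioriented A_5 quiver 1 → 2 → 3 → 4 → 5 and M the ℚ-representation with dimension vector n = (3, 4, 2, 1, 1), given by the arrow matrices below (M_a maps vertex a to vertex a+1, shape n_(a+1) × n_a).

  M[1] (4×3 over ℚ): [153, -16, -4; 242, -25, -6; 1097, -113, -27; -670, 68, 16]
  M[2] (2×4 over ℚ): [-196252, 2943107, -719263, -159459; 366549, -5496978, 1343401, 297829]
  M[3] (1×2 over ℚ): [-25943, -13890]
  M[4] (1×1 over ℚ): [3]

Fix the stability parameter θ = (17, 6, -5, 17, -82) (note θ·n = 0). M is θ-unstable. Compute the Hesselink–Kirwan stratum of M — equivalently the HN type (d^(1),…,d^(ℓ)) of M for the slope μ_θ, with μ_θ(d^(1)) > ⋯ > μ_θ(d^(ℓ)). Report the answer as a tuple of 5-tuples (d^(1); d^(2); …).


Interval decomposition of M: I[1,2], I[1,3], I[1,5], I[2,2].
HN type (ℓ=3): μ^(1)=23/2; μ^(2)=6; μ^(3)=-47/5

((1, 1, 0, 0, 0); (1, 2, 1, 0, 0); (1, 1, 1, 1, 1))


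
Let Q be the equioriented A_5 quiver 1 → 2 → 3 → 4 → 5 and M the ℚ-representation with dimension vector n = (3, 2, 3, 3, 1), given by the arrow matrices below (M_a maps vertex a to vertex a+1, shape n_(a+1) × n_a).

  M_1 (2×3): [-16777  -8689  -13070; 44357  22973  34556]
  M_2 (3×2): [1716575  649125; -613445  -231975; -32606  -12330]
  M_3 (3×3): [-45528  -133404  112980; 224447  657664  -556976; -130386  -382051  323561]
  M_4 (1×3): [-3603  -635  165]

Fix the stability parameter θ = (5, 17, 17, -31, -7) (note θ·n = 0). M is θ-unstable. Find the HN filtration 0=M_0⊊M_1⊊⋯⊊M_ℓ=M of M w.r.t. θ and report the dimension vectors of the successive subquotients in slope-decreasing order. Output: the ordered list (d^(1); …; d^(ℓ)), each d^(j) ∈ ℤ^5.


Barcode: M ≅ I[1,1], I[1,2], I[1,4], I[3,3], I[3,5], I[4,4]. HN layers by μ_θ (5 steps, strictly decreasing):
  μ^(1)=17; μ^(2)=5; μ^(3)=2; μ^(4)=-7; μ^(5)=-31

((0, 1, 1, 0, 0); (2, 0, 0, 0, 0); (1, 1, 1, 1, 0); (0, 0, 1, 1, 1); (0, 0, 0, 1, 0))


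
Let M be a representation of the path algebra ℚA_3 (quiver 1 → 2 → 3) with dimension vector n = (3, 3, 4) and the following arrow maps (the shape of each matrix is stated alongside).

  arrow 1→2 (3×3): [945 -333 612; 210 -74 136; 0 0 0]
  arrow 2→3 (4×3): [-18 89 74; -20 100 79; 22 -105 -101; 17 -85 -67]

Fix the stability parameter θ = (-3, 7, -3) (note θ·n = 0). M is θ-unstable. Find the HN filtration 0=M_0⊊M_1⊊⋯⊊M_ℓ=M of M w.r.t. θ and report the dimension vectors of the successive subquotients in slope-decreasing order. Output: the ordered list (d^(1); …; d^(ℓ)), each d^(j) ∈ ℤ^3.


Interval decomposition of M: I[1,1]^2, I[1,3], I[2,3]^2, I[3,3].
HN type (ℓ=2): μ^(1)=2; μ^(2)=-3

((0, 3, 3); (3, 0, 1))


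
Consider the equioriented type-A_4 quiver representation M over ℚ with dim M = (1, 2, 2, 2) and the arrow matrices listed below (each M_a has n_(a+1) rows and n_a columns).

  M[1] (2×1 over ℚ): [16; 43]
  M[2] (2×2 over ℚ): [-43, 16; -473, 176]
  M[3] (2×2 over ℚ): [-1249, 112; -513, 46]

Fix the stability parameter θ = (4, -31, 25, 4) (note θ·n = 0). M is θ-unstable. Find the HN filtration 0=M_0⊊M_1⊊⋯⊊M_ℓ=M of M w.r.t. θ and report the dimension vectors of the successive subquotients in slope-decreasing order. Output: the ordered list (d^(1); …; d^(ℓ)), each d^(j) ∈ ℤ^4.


Via rank(M_{q-1}∘⋯∘M_p): M ≅ I[1,2], I[2,4], I[3,4].
μ_θ-semistable layers: μ^(1)=29/2; μ^(2)=-27/2; μ^(3)=-31

((0, 0, 2, 2); (1, 1, 0, 0); (0, 1, 0, 0))


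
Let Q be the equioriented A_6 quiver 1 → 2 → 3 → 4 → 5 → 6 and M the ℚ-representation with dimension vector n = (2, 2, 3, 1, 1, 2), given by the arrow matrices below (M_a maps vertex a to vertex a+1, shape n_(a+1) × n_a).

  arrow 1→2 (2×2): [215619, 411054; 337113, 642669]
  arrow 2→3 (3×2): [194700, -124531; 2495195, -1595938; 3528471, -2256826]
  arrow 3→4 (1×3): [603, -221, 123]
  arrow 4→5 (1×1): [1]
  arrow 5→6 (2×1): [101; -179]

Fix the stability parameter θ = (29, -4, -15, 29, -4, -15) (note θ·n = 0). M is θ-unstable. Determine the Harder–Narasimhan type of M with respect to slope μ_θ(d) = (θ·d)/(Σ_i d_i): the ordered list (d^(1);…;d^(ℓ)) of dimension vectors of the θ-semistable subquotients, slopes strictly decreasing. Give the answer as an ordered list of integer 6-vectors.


Barcode: M ≅ I[1,3], I[1,6], I[3,3], I[6,6]. HN layers by μ_θ (2 steps, strictly decreasing):
  μ^(1)=10/3; μ^(2)=-15

((2, 2, 2, 1, 1, 1); (0, 0, 1, 0, 0, 1))


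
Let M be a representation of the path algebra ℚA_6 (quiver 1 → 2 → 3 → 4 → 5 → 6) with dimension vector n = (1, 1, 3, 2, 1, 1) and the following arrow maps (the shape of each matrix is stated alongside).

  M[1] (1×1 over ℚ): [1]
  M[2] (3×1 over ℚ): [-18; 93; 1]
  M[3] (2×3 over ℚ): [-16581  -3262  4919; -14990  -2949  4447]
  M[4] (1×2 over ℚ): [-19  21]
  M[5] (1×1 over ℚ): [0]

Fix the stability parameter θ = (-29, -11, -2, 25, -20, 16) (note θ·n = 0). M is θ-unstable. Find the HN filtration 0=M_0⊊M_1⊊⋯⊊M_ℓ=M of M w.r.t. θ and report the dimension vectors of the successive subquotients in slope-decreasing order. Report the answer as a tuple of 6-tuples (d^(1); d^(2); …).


Via rank(M_{q-1}∘⋯∘M_p): M ≅ I[1,5], I[3,3], I[3,4], I[6,6].
μ_θ-semistable layers: μ^(1)=25; μ^(2)=16; μ^(3)=5/2; μ^(4)=-2; μ^(5)=-11; μ^(6)=-29

((0, 0, 0, 1, 0, 0); (0, 0, 0, 0, 0, 1); (0, 0, 0, 1, 1, 0); (0, 0, 3, 0, 0, 0); (0, 1, 0, 0, 0, 0); (1, 0, 0, 0, 0, 0))


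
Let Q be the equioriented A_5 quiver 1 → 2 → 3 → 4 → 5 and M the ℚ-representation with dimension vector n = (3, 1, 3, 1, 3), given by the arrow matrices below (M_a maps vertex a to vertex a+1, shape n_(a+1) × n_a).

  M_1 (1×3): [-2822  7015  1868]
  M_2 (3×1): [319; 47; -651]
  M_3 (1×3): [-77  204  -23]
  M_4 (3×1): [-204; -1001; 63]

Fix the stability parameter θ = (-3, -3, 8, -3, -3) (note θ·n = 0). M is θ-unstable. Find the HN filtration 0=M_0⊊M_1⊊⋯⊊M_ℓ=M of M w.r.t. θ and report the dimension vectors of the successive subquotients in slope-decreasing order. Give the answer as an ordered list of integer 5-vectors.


Interval decomposition of M: I[1,1]^2, I[1,5], I[3,3]^2, I[5,5]^2.
HN type (ℓ=3): μ^(1)=8; μ^(2)=2/3; μ^(3)=-3

((0, 0, 2, 0, 0); (0, 0, 1, 1, 1); (3, 1, 0, 0, 2))
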